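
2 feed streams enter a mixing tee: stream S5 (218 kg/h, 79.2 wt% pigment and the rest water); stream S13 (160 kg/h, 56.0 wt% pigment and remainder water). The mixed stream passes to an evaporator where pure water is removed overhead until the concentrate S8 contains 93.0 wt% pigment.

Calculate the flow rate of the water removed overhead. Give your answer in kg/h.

96 kg/h

pigment entering = 218×0.792 + 160×0.560 = 262.26 kg/h.
All pigment reports to S8, so S8 = 262.26/0.930 = 282 kg/h.
Total feed = 378 kg/h; overhead = 378 − 282 = 96.004 kg/h.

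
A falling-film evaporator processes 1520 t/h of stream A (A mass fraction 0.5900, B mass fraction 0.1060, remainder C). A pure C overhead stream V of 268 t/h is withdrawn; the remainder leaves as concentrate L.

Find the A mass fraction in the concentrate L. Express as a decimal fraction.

0.7163

A is not removed: 1520×0.590 = 896.8 t/h of A enters L.
Concentrate = 1520 − 268 = 1252 t/h.
Mass fraction = 896.8/1252 = 0.7163.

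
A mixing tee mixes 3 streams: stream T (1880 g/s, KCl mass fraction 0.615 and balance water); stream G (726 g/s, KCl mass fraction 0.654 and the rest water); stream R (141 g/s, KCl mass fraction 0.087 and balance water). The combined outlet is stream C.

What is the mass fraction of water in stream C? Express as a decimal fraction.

0.402

Total flow out = 1880 + 726 + 141 = 2747 g/s.
water in = 1880×0.385 + 726×0.346 + 141×0.913 = 1103.7 g/s.
water mass fraction in C = 1103.7/2747 = 0.402.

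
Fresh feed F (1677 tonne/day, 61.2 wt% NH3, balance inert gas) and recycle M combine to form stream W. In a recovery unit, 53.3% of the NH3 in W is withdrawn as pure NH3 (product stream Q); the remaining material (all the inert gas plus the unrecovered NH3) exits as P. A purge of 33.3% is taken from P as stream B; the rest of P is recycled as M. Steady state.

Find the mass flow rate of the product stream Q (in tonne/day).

NH3 in W: m_A = 1677×0.612 + (1−0.333)·(1−0.533)·m_A, so m_A = 1026.3/0.6885 = 1490.6 tonne/day.
Product Q = 0.533×1490.6 = 794.51 tonne/day.

794.5 tonne/day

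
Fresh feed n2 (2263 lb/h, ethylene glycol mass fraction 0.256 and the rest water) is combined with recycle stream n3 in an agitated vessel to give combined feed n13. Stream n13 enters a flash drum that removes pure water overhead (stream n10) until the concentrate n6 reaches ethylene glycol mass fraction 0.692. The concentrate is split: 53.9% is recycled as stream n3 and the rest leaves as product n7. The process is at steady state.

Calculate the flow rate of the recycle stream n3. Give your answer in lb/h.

978.8 lb/h

Overall ethylene glycol balance (none leaves overhead): ethylene glycol in fresh feed = ethylene glycol in product, i.e. 2263×0.256 = (1−0.539)·n6·0.692.
n6 = 579.33/(0.692×0.461) = 1816 lb/h.
Recycle n3 = 0.539×1816 = 978.83 lb/h.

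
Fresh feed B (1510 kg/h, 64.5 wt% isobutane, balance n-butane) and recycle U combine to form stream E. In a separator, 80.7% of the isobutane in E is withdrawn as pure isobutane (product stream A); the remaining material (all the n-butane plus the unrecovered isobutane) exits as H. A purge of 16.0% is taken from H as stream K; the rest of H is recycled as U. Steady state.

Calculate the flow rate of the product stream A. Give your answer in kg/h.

938.1 kg/h

isobutane in E: m_A = 1510×0.645 + (1−0.160)·(1−0.807)·m_A, so m_A = 973.95/0.8379 = 1162.4 kg/h.
Product A = 0.807×1162.4 = 938.06 kg/h.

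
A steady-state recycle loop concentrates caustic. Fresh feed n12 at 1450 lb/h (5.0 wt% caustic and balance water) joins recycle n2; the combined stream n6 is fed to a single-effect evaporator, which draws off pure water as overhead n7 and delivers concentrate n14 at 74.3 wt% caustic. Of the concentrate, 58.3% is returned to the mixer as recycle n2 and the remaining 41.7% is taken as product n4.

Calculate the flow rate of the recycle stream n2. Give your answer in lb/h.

Overall caustic balance (none leaves overhead): caustic in fresh feed = caustic in product, i.e. 1450×0.050 = (1−0.583)·n14·0.743.
n14 = 72.5/(0.743×0.417) = 234 lb/h.
Recycle n2 = 0.583×234 = 136.42 lb/h.

136.4 lb/h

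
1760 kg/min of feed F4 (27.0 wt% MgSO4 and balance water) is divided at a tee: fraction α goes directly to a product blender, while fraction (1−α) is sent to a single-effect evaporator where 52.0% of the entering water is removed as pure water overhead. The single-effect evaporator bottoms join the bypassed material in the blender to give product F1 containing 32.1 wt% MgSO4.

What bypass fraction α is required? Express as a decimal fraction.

0.581

All 1760×0.270 = 475.2 kg/min of MgSO4 reaches F1, so F1 = 475.2/0.321 = 1480.4 kg/min and vapour = 279.63 kg/min.
The evaporator receives (1−α)·1760 of feed at 0.730 water and removes 0.520 of that water:
0.520×0.730×(1−α)×1760 = 279.63
(1−α) = 279.63/668.1 = 0.4185;  α = 0.5815.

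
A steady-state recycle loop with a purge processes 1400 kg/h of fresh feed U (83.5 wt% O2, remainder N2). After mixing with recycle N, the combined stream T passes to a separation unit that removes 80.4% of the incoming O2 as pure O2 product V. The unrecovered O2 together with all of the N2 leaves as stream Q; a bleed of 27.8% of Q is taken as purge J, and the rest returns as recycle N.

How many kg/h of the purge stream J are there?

305.2 kg/h

N2 enters only via U and leaves only via the purge: 1400×0.165 = 0.278×(N2 in Q), and the separation unit passes all N2, so N2 in T = N2 in Q = 830.94 kg/h.
O2 in T: m_A = 1400×0.835 + (1−0.278)·(1−0.804)·m_A, so m_A = 1169/0.8585 = 1361.7 kg/h.
Q = (1−0.804)×1361.7 + 830.94 = 1097.8 kg/h.
Purge J = 0.278×1097.8 = 305.2 kg/h.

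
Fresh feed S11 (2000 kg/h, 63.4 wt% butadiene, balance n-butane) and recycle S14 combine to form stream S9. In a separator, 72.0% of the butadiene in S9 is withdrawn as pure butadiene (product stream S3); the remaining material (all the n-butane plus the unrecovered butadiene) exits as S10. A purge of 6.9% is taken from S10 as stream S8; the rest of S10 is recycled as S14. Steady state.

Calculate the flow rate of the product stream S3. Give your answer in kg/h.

1235 kg/h

butadiene in S9: m_A = 2000×0.634 + (1−0.069)·(1−0.720)·m_A, so m_A = 1268/0.7393 = 1715.1 kg/h.
Product S3 = 0.720×1715.1 = 1234.9 kg/h.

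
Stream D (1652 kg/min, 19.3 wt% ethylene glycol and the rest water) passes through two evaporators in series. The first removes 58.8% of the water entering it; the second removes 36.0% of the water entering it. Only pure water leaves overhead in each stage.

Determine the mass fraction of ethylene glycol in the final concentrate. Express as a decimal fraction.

0.476

water in feed = 1652×0.807 = 1333.2 kg/min.
After stage 1: water left = (1−0.588)×1333.2 = 549.26; stream total = 868.1 kg/min.
After stage 2: water left = (1−0.360)×549.26 = 351.53; final concentrate = 670.36 kg/min.
ethylene glycol fraction = 318.84/670.36 = 0.476.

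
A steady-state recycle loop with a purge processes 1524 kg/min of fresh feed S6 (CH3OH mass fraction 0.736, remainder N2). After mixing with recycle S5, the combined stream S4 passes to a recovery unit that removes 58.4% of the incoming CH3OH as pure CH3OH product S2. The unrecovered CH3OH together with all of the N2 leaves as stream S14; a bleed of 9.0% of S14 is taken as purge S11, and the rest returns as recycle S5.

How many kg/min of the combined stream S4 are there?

N2 enters only via S6 and leaves only via the purge: 1524×0.264 = 0.090×(N2 in S14), and the recovery unit passes all N2, so N2 in S4 = N2 in S14 = 4470.4 kg/min.
CH3OH in S4: m_A = 1524×0.736 + (1−0.090)·(1−0.584)·m_A, so m_A = 1121.7/0.6214 = 1804.9 kg/min.
S4 = 1804.9 + 4470.4 = 6275.3 kg/min.

6275 kg/min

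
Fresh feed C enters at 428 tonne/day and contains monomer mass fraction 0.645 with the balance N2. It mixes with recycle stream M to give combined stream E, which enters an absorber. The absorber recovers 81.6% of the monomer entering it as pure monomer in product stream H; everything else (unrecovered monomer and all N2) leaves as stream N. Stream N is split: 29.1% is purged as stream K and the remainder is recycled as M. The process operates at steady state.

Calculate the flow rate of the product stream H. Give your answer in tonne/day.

monomer in E: m_A = 428×0.645 + (1−0.291)·(1−0.816)·m_A, so m_A = 276.06/0.8695 = 317.48 tonne/day.
Product H = 0.816×317.48 = 259.06 tonne/day.

259.1 tonne/day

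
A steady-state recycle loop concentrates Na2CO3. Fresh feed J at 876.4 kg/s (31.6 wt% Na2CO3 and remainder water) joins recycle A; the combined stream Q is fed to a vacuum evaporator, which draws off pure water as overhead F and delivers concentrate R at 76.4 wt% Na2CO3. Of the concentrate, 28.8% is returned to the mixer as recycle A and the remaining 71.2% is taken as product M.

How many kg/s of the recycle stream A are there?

146.6 kg/s

Overall Na2CO3 balance (none leaves overhead): Na2CO3 in fresh feed = Na2CO3 in product, i.e. 876.4×0.316 = (1−0.288)·R·0.764.
R = 276.94/(0.764×0.712) = 509.12 kg/s.
Recycle A = 0.288×509.12 = 146.63 kg/s.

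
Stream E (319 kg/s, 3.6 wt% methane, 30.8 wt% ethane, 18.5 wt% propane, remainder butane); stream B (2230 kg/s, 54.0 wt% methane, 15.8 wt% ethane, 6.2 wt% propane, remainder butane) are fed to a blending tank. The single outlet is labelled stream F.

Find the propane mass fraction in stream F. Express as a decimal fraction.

0.077

Total flow out = 319 + 2230 = 2549 kg/s.
propane in = 319×0.185 + 2230×0.062 = 197.27 kg/s.
propane mass fraction in F = 197.27/2549 = 0.077.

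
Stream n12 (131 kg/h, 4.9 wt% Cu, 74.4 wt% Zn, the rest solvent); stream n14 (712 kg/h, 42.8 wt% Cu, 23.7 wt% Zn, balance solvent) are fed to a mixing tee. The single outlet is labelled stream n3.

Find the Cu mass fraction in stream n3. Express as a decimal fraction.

0.3691

Total flow out = 131 + 712 = 843 kg/h.
Cu in = 131×0.049 + 712×0.428 = 311.15 kg/h.
Cu mass fraction in n3 = 311.15/843 = 0.3691.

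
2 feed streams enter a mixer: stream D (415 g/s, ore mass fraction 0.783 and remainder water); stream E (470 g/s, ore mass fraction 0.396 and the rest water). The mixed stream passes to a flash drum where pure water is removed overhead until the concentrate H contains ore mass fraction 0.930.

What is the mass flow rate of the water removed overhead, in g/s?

335.5 g/s

ore entering = 415×0.783 + 470×0.396 = 511.06 g/s.
All ore reports to H, so H = 511.06/0.930 = 549.53 g/s.
Total feed = 885 g/s; overhead = 885 − 549.53 = 335.47 g/s.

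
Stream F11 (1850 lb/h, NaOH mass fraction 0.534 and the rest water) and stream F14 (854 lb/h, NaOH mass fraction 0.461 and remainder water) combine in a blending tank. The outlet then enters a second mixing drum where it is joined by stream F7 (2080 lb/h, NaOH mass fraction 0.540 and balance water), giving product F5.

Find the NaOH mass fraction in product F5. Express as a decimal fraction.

Overall, product flow = 4784 lb/h.
NaOH in = 1850×0.534 + 854×0.461 + 2080×0.540 = 2504.8 lb/h.
NaOH fraction in F5 = 0.524.

0.524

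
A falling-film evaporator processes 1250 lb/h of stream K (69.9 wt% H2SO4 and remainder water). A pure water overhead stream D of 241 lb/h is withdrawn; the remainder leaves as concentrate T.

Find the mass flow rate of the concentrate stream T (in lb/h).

1009 lb/h

Concentrate = 1250 − 241 = 1009 lb/h.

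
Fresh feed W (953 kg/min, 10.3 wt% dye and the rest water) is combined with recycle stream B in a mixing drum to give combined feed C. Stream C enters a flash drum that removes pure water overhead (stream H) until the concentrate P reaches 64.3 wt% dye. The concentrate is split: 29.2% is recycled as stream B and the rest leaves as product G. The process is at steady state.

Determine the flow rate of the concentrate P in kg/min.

Overall dye balance (none leaves overhead): dye in fresh feed = dye in product, i.e. 953×0.103 = (1−0.292)·P·0.643.
P = 98.159/(0.643×0.708) = 215.62 kg/min.

215.6 kg/min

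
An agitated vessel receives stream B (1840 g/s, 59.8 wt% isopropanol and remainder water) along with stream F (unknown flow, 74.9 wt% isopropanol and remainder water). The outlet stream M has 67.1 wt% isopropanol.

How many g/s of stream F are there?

Let F be the unknown flow. Total out = 1840 + F.
isopropanol balance: 1100.3 + 0.749·F = 0.671·(1840 + F)
(0.749 − 0.671)·F = 0.671×1840 − 1100.3 = 134.32
F = 134.32 / 0.078 = 1722.1 g/s

1722 g/s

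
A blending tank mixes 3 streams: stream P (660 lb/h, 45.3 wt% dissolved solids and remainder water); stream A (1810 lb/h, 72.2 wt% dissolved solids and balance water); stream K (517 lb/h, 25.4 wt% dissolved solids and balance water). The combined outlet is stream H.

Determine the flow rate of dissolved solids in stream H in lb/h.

dissolved solids out = dissolved solids in = 660×0.453 + 1810×0.722 + 517×0.254 = 1737.1 lb/h.

1737 lb/h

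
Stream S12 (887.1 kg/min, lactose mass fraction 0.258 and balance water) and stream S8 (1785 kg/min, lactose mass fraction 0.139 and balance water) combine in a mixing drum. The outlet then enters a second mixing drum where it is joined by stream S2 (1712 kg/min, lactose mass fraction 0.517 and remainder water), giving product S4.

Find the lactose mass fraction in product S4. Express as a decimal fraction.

0.311

Overall, product flow = 4384.1 kg/min.
lactose in = 887.1×0.258 + 1785×0.139 + 1712×0.517 = 1362.1 kg/min.
lactose fraction in S4 = 0.311.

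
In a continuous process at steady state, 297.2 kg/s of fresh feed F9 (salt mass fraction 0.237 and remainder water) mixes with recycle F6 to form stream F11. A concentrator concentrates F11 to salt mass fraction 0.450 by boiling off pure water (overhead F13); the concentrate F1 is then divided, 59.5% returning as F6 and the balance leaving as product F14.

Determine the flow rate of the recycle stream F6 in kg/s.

Overall salt balance (none leaves overhead): salt in fresh feed = salt in product, i.e. 297.2×0.237 = (1−0.595)·F1·0.450.
F1 = 70.436/(0.450×0.405) = 386.48 kg/s.
Recycle F6 = 0.595×386.48 = 229.96 kg/s.

230 kg/s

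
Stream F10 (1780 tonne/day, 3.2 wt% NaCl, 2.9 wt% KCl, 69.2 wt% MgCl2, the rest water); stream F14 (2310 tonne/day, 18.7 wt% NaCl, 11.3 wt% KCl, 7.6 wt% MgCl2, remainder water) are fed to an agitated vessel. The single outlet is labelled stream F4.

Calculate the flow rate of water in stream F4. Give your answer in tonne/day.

1881 tonne/day

water out = water in = 1780×0.247 + 2310×0.624 = 1881.1 tonne/day.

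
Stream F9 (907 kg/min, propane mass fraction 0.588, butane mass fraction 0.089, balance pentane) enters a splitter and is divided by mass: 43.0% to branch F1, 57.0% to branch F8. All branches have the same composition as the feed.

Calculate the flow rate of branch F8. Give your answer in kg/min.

Branch F8 flow = 0.570×907 = 516.99 kg/min.

517 kg/min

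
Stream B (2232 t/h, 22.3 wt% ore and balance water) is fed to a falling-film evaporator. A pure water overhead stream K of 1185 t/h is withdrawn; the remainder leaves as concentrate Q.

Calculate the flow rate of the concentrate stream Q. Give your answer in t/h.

Concentrate = 2232 − 1185 = 1047 t/h.

1047 t/h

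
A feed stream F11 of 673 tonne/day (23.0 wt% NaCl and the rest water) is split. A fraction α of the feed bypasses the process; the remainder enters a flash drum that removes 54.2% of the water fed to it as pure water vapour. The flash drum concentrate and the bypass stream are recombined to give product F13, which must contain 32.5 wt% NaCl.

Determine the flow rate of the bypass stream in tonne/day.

All 673×0.230 = 154.79 tonne/day of NaCl reaches F13, so F13 = 154.79/0.325 = 476.28 tonne/day and vapour = 196.72 tonne/day.
The evaporator receives (1−α)·673 of feed at 0.770 water and removes 0.542 of that water:
0.542×0.770×(1−α)×673 = 196.72
(1−α) = 196.72/280.87 = 0.7004;  α = 0.2996.
Bypass flow = 0.2996×673 = 201.63 tonne/day.

201.6 tonne/day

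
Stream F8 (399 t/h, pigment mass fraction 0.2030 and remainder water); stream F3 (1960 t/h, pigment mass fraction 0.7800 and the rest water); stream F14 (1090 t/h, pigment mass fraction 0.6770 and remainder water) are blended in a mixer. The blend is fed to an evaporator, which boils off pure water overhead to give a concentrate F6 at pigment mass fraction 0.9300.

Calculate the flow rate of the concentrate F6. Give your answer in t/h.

pigment entering = 399×0.203 + 1960×0.780 + 1090×0.677 = 2347.7 t/h.
All pigment reports to F6, so F6 = 2347.7/0.930 = 2524.4 t/h.

2524 t/h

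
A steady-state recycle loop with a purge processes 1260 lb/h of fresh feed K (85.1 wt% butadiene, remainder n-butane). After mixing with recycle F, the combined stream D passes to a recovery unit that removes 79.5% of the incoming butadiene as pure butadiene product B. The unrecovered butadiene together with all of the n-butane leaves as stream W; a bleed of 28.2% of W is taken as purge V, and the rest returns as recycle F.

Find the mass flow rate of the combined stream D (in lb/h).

n-butane enters only via K and leaves only via the purge: 1260×0.149 = 0.282×(n-butane in W), and the recovery unit passes all n-butane, so n-butane in D = n-butane in W = 665.74 lb/h.
butadiene in D: m_A = 1260×0.851 + (1−0.282)·(1−0.795)·m_A, so m_A = 1072.3/0.8528 = 1257.3 lb/h.
D = 1257.3 + 665.74 = 1923.1 lb/h.

1923 lb/h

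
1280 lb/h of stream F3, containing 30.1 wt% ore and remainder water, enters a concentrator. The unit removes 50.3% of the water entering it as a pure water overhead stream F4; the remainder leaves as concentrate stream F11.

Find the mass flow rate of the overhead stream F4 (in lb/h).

water entering = 1280×0.699 = 894.72 lb/h; overhead removed = 0.503×894.72 = 450.04 lb/h.

450 lb/h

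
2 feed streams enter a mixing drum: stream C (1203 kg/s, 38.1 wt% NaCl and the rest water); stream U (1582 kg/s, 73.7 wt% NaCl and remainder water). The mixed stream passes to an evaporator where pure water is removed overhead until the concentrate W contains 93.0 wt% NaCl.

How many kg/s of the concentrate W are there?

1747 kg/s

NaCl entering = 1203×0.381 + 1582×0.737 = 1624.3 kg/s.
All NaCl reports to W, so W = 1624.3/0.930 = 1746.5 kg/s.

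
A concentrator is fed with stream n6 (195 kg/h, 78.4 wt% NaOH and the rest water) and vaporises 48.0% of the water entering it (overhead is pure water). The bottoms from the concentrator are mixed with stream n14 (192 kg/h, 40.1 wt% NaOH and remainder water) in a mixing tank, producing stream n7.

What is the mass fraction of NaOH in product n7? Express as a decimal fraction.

0.627

Vapour removed = 0.480×0.216×195 = 20.218 kg/h; concentrate = 174.78 kg/h.
NaOH reaching the mixer = 152.88 (from concentrate) + 192×0.401 = 229.87 kg/h.
Product flow = 174.78 + 192 = 366.78 kg/h; NaOH fraction = 0.627.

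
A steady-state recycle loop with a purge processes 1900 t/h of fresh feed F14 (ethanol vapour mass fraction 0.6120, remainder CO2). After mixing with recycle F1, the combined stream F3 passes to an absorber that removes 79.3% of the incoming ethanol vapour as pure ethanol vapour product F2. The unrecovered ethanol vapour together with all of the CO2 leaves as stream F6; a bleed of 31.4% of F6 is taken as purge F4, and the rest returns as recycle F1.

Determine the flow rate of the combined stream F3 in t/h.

3703 t/h

CO2 enters only via F14 and leaves only via the purge: 1900×0.388 = 0.314×(CO2 in F6), and the absorber passes all CO2, so CO2 in F3 = CO2 in F6 = 2347.8 t/h.
ethanol vapour in F3: m_A = 1900×0.612 + (1−0.314)·(1−0.793)·m_A, so m_A = 1162.8/0.8580 = 1355.2 t/h.
F3 = 1355.2 + 2347.8 = 3703 t/h.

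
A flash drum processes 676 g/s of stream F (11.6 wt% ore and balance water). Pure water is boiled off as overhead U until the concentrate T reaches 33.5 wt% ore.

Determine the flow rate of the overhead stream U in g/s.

441.9 g/s

ore is conserved: 676×0.116 = 78.416 g/s all reports to the concentrate.
Concentrate = 78.416/(target fraction) = 234.08 g/s.
Overhead = 676 − 234.08 = 441.92 g/s.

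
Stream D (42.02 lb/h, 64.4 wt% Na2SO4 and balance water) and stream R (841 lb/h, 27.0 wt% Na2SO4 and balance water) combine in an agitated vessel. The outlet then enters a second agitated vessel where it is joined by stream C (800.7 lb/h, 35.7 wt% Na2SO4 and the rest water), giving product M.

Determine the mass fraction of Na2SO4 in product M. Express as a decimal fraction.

0.321

Overall, product flow = 1683.7 lb/h.
Na2SO4 in = 42.02×0.644 + 841×0.270 + 800.7×0.357 = 539.98 lb/h.
Na2SO4 fraction in M = 0.321.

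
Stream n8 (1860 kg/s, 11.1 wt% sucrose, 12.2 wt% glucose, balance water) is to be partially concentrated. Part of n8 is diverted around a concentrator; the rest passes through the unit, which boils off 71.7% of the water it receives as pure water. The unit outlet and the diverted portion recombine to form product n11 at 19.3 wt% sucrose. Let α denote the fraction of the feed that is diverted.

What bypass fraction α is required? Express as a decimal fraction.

0.227

All 1860×0.111 = 206.46 kg/s of sucrose reaches n11, so n11 = 206.46/0.193 = 1069.7 kg/s and vapour = 790.26 kg/s.
The evaporator receives (1−α)·1860 of feed at 0.767 water and removes 0.717 of that water:
0.717×0.767×(1−α)×1860 = 790.26
(1−α) = 790.26/1022.9 = 0.7726;  α = 0.2274.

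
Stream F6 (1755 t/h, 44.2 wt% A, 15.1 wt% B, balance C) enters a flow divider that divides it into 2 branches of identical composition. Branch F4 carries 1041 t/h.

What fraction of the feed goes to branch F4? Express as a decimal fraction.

Fraction to F4 = 1041/1755 = 0.5932.

0.593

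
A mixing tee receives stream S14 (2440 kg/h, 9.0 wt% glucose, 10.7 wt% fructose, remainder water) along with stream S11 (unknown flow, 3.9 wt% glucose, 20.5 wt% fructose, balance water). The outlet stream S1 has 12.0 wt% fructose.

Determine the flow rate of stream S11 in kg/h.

Let S11 be the unknown flow. Total out = 2440 + S11.
fructose balance: 261.08 + 0.205·S11 = 0.120·(2440 + S11)
(0.205 − 0.120)·S11 = 0.120×2440 − 261.08 = 31.72
S11 = 31.72 / 0.085 = 373.18 kg/h

373.2 kg/h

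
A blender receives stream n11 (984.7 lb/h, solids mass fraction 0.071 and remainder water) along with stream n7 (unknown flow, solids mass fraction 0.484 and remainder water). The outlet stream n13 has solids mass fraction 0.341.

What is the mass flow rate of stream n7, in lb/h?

Let n7 be the unknown flow. Total out = 984.7 + n7.
solids balance: 69.914 + 0.484·n7 = 0.341·(984.7 + n7)
(0.484 − 0.341)·n7 = 0.341×984.7 − 69.914 = 265.87
n7 = 265.87 / 0.143 = 1859.2 lb/h

1859 lb/h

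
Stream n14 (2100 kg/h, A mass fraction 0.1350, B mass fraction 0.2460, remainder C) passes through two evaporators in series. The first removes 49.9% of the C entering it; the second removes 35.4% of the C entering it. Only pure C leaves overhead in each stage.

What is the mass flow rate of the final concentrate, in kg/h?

C in feed = 2100×0.619 = 1299.9 kg/h.
After stage 1: C left = (1−0.499)×1299.9 = 651.25; stream total = 1451.3 kg/h.
After stage 2: C left = (1−0.354)×651.25 = 420.71; final concentrate = 1220.8 kg/h.

1221 kg/h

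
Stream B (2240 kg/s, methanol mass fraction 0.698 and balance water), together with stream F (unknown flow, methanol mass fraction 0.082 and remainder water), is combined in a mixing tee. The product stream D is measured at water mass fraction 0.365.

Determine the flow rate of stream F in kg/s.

Let F be the unknown flow. Total out = 2240 + F.
water balance: 676.48 + 0.918·F = 0.365·(2240 + F)
(0.918 − 0.365)·F = 0.365×2240 − 676.48 = 141.12
F = 141.12 / 0.553 = 255.19 kg/s

255.2 kg/s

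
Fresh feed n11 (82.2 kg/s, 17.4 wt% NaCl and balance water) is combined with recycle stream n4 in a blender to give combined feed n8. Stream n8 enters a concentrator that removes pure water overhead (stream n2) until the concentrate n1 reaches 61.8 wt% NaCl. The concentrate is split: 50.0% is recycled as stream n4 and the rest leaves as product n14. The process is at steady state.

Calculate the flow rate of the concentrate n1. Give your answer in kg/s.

46.29 kg/s

Overall NaCl balance (none leaves overhead): NaCl in fresh feed = NaCl in product, i.e. 82.2×0.174 = (1−0.500)·n1·0.618.
n1 = 14.303/(0.618×0.500) = 46.287 kg/s.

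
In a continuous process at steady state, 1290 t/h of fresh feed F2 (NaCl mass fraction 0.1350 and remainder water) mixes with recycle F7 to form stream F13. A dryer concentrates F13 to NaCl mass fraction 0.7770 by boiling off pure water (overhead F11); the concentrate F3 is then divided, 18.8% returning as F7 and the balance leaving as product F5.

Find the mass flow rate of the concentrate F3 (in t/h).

276 t/h

Overall NaCl balance (none leaves overhead): NaCl in fresh feed = NaCl in product, i.e. 1290×0.135 = (1−0.188)·F3·0.777.
F3 = 174.15/(0.777×0.812) = 276.02 t/h.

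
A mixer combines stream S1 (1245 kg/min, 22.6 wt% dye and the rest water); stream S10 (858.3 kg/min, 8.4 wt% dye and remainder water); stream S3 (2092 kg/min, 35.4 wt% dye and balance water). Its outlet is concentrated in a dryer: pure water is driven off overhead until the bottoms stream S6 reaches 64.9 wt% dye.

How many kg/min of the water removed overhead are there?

dye entering = 1245×0.226 + 858.3×0.084 + 2092×0.354 = 1094 kg/min.
All dye reports to S6, so S6 = 1094/0.649 = 1685.7 kg/min.
Total feed = 4195.3 kg/min; overhead = 4195.3 − 1685.7 = 2509.6 kg/min.

2510 kg/min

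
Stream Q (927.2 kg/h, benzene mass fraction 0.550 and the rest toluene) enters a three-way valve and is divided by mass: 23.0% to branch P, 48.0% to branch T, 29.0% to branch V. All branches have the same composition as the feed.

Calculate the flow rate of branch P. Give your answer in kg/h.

Branch P flow = 0.230×927.2 = 213.26 kg/h.

213.3 kg/h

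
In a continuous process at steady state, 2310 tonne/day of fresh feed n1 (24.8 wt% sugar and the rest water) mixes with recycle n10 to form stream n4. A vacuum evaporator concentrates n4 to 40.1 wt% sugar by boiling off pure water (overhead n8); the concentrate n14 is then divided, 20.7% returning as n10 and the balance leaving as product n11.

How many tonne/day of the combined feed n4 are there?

2683 tonne/day

Overall sugar balance (none leaves overhead): sugar in fresh feed = sugar in product, i.e. 2310×0.248 = (1−0.207)·n14·0.401.
n14 = 572.88/(0.401×0.793) = 1801.5 tonne/day.
Recycle n10 = 0.207×1801.5 = 372.92 tonne/day.
Combined feed n4 = 2310 + 372.92 = 2682.9 tonne/day.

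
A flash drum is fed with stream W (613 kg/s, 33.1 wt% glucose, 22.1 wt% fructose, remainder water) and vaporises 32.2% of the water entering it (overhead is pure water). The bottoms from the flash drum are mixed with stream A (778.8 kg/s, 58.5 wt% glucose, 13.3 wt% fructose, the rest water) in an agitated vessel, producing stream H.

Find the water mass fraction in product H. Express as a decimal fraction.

0.3114

Vapour removed = 0.322×0.448×613 = 88.429 kg/s; concentrate = 524.57 kg/s.
water reaching the mixer = 186.2 (from concentrate) + 778.8×0.282 = 405.82 kg/s.
Product flow = 524.57 + 778.8 = 1303.4 kg/s; water fraction = 0.3114.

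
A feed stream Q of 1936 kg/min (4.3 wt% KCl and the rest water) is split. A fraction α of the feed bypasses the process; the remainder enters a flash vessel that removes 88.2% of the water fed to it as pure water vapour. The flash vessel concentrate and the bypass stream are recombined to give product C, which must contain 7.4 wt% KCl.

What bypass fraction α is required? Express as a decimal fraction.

0.504

All 1936×0.043 = 83.248 kg/min of KCl reaches C, so C = 83.248/0.074 = 1125 kg/min and vapour = 811.03 kg/min.
The evaporator receives (1−α)·1936 of feed at 0.957 water and removes 0.882 of that water:
0.882×0.957×(1−α)×1936 = 811.03
(1−α) = 811.03/1634.1 = 0.4963;  α = 0.5037.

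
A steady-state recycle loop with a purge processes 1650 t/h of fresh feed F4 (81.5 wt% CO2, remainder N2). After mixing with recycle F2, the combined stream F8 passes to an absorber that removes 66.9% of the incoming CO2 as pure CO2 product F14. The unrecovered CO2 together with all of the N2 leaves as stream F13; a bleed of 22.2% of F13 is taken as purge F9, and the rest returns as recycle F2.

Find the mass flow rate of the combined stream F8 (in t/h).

3186 t/h

N2 enters only via F4 and leaves only via the purge: 1650×0.185 = 0.222×(N2 in F13), and the absorber passes all N2, so N2 in F8 = N2 in F13 = 1375 t/h.
CO2 in F8: m_A = 1650×0.815 + (1−0.222)·(1−0.669)·m_A, so m_A = 1344.8/0.7425 = 1811.2 t/h.
F8 = 1811.2 + 1375 = 3186.2 t/h.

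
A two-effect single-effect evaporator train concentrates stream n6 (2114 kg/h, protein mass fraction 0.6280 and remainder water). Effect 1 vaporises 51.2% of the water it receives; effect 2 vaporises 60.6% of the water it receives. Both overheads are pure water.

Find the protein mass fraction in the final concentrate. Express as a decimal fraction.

water in feed = 2114×0.372 = 786.41 kg/h.
After stage 1: water left = (1−0.512)×786.41 = 383.77; stream total = 1711.4 kg/h.
After stage 2: water left = (1−0.606)×383.77 = 151.2; final concentrate = 1478.8 kg/h.
protein fraction = 1327.6/1478.8 = 0.8978.

0.8978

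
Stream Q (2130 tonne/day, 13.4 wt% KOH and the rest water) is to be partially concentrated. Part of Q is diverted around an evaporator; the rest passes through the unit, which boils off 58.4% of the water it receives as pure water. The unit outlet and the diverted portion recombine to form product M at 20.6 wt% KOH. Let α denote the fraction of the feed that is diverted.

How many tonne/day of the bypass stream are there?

658 tonne/day

All 2130×0.134 = 285.42 tonne/day of KOH reaches M, so M = 285.42/0.206 = 1385.5 tonne/day and vapour = 744.47 tonne/day.
The evaporator receives (1−α)·2130 of feed at 0.866 water and removes 0.584 of that water:
0.584×0.866×(1−α)×2130 = 744.47
(1−α) = 744.47/1077.2 = 0.6911;  α = 0.3089.
Bypass flow = 0.3089×2130 = 657.98 tonne/day.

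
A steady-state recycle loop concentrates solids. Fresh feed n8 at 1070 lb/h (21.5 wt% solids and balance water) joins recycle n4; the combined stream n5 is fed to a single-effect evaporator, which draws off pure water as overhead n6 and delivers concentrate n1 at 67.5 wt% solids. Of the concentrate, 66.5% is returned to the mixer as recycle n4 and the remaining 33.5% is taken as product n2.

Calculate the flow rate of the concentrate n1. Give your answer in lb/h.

Overall solids balance (none leaves overhead): solids in fresh feed = solids in product, i.e. 1070×0.215 = (1−0.665)·n1·0.675.
n1 = 230.05/(0.675×0.335) = 1017.4 lb/h.

1017 lb/h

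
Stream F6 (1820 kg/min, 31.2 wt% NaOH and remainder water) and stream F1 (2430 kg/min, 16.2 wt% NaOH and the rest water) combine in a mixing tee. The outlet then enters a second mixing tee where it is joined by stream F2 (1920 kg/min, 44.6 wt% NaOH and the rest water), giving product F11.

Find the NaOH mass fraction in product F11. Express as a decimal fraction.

0.295

Overall, product flow = 6170 kg/min.
NaOH in = 1820×0.312 + 2430×0.162 + 1920×0.446 = 1817.8 kg/min.
NaOH fraction in F11 = 0.295.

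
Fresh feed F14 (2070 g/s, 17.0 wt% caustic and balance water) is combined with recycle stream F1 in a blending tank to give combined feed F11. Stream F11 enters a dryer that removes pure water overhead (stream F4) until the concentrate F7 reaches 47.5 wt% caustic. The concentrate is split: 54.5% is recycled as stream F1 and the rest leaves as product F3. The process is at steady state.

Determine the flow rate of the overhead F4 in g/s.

1329 g/s

Overall caustic balance (none leaves overhead): caustic in fresh feed = caustic in product, i.e. 2070×0.170 = (1−0.545)·F7·0.475.
F7 = 351.9/(0.475×0.455) = 1628.2 g/s.
Recycle F1 = 0.545×1628.2 = 887.38 g/s.
Combined feed F11 = 2070 + 887.38 = 2957.4 g/s.
Overhead F4 = F11 − F7 = 2957.4 − 1628.2 = 1329.2 g/s.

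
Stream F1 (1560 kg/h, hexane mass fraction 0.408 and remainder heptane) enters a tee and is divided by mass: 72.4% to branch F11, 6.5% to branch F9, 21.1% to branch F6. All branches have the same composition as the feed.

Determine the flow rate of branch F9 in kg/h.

101.4 kg/h

Branch F9 flow = 0.065×1560 = 101.4 kg/h.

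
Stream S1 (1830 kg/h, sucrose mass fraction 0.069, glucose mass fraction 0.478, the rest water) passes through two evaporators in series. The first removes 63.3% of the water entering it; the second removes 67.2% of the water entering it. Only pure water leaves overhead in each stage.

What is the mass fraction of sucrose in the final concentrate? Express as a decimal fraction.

0.115

water in feed = 1830×0.453 = 828.99 kg/h.
After stage 1: water left = (1−0.633)×828.99 = 304.24; stream total = 1305.2 kg/h.
After stage 2: water left = (1−0.672)×304.24 = 99.791; final concentrate = 1100.8 kg/h.
sucrose fraction = 126.27/1100.8 = 0.115.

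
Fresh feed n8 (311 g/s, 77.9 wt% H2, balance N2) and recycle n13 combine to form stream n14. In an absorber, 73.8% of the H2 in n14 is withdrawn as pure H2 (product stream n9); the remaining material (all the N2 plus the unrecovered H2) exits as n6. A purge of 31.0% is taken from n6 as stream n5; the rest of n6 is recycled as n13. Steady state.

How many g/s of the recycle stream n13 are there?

206.4 g/s

N2 enters only via n8 and leaves only via the purge: 311×0.221 = 0.310×(N2 in n6), and the absorber passes all N2, so N2 in n14 = N2 in n6 = 221.71 g/s.
H2 in n14: m_A = 311×0.779 + (1−0.310)·(1−0.738)·m_A, so m_A = 242.27/0.8192 = 295.73 g/s.
n6 = (1−0.738)×295.73 + 221.71 = 299.19 g/s.
Recycle n13 = (1−0.310)×299.19 = 206.44 g/s.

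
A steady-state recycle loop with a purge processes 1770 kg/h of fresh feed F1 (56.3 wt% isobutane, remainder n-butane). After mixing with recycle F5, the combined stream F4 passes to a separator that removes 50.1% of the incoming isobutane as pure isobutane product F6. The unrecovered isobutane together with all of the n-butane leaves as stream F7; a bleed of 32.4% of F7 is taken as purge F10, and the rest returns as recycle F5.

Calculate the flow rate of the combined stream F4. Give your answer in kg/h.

n-butane enters only via F1 and leaves only via the purge: 1770×0.437 = 0.324×(n-butane in F7), and the separator passes all n-butane, so n-butane in F4 = n-butane in F7 = 2387.3 kg/h.
isobutane in F4: m_A = 1770×0.563 + (1−0.324)·(1−0.501)·m_A, so m_A = 996.51/0.6627 = 1503.8 kg/h.
F4 = 1503.8 + 2387.3 = 3891.1 kg/h.

3891 kg/h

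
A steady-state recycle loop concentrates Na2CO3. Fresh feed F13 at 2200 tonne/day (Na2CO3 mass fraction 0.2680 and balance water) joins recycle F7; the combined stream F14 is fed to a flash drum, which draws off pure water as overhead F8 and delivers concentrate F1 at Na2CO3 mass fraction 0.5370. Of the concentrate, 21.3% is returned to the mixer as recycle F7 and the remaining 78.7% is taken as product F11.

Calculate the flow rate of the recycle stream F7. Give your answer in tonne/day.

Overall Na2CO3 balance (none leaves overhead): Na2CO3 in fresh feed = Na2CO3 in product, i.e. 2200×0.268 = (1−0.213)·F1·0.537.
F1 = 589.6/(0.537×0.787) = 1395.1 tonne/day.
Recycle F7 = 0.213×1395.1 = 297.16 tonne/day.

297.2 tonne/day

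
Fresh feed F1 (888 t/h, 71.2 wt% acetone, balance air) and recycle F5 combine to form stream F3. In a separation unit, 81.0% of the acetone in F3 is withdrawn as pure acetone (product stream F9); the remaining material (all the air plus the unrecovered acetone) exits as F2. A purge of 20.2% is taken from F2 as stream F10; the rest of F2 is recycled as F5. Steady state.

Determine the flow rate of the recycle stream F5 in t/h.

air enters only via F1 and leaves only via the purge: 888×0.288 = 0.202×(air in F2), and the separation unit passes all air, so air in F3 = air in F2 = 1266.1 t/h.
acetone in F3: m_A = 888×0.712 + (1−0.202)·(1−0.810)·m_A, so m_A = 632.26/0.8484 = 745.25 t/h.
F2 = (1−0.810)×745.25 + 1266.1 = 1407.7 t/h.
Recycle F5 = (1−0.202)×1407.7 = 1123.3 t/h.

1123 t/h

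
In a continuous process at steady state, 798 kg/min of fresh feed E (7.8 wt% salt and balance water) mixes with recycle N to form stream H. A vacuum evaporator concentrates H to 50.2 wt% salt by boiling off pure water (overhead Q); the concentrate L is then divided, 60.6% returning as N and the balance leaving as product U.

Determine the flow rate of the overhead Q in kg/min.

674 kg/min

Overall salt balance (none leaves overhead): salt in fresh feed = salt in product, i.e. 798×0.078 = (1−0.606)·L·0.502.
L = 62.244/(0.502×0.394) = 314.7 kg/min.
Recycle N = 0.606×314.7 = 190.71 kg/min.
Combined feed H = 798 + 190.71 = 988.71 kg/min.
Overhead Q = H − L = 988.71 − 314.7 = 674.01 kg/min.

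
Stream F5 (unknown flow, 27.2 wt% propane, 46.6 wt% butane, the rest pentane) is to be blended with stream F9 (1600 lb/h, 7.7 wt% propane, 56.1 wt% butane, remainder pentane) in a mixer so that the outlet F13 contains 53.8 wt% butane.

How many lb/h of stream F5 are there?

Let F5 be the unknown flow. Total out = 1600 + F5.
butane balance: 897.6 + 0.466·F5 = 0.538·(1600 + F5)
(0.466 − 0.538)·F5 = 0.538×1600 − 897.6 = -36.8
F5 = -36.8 / -0.072 = 511.11 lb/h

511.1 lb/h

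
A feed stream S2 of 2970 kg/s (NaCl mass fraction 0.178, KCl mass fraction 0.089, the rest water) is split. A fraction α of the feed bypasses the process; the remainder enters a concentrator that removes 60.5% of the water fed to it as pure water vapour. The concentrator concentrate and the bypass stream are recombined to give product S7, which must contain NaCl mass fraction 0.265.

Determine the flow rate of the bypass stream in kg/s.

All 2970×0.178 = 528.66 kg/s of NaCl reaches S7, so S7 = 528.66/0.265 = 1994.9 kg/s and vapour = 975.06 kg/s.
The evaporator receives (1−α)·2970 of feed at 0.733 water and removes 0.605 of that water:
0.605×0.733×(1−α)×2970 = 975.06
(1−α) = 975.06/1317.1 = 0.7403;  α = 0.2597.
Bypass flow = 0.2597×2970 = 771.28 kg/s.

771.3 kg/s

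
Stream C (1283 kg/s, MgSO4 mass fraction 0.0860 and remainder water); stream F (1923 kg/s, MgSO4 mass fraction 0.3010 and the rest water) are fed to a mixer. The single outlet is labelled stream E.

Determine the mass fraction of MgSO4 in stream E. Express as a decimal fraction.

Total flow out = 1283 + 1923 = 3206 kg/s.
MgSO4 in = 1283×0.086 + 1923×0.301 = 689.16 kg/s.
MgSO4 mass fraction in E = 689.16/3206 = 0.2150.

0.2150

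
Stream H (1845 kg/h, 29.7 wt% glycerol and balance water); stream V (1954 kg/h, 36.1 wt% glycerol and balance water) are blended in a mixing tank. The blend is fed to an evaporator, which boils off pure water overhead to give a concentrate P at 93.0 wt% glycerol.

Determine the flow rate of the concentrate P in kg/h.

1348 kg/h

glycerol entering = 1845×0.297 + 1954×0.361 = 1253.4 kg/h.
All glycerol reports to P, so P = 1253.4/0.930 = 1347.7 kg/h.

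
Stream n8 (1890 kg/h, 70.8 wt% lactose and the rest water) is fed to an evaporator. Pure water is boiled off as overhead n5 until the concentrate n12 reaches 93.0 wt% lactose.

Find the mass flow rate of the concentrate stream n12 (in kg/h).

lactose is conserved: 1890×0.708 = 1338.1 kg/h all reports to the concentrate.
Concentrate = 1338.1/(target fraction) = 1438.8 kg/h.

1439 kg/h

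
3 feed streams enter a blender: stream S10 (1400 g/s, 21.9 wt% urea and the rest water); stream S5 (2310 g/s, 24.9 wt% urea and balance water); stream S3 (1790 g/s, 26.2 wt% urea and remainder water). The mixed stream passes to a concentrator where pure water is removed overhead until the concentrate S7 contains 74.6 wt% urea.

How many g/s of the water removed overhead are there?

3689 g/s

urea entering = 1400×0.219 + 2310×0.249 + 1790×0.262 = 1350.8 g/s.
All urea reports to S7, so S7 = 1350.8/0.746 = 1810.7 g/s.
Total feed = 5500 g/s; overhead = 5500 − 1810.7 = 3689.3 g/s.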